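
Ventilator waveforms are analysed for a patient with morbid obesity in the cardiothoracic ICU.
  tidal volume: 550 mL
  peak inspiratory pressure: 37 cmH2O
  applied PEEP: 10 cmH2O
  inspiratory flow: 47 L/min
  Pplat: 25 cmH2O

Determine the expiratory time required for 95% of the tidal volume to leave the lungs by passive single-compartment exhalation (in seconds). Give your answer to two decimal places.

Flow: 47 L/min ÷ 60 = 0.7833 L/s.
R = (PIP − Pplat)/V̇ = (37 − 25) / 0.7833 = 12.0/0.7833 = 15.32 cmH2O·s/L.
C = Vt/(Pplat − PEEP) = 550.0 / (25 − 10) = 550.0/15.0 = 36.667 mL/cmH2O.
τ = R × C = 15.32 × 0.03667 L/cmH2O = 0.5618 s.
t = −τ·ln(1 − 0.95) = −0.5618·ln(0.05) = 1.683 s.

1.68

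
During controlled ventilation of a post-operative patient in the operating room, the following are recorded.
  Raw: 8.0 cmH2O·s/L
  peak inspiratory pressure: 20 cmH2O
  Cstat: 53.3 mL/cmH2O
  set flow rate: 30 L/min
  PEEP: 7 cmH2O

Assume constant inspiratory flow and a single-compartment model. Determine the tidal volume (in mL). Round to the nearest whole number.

Flow: 30 L/min ÷ 60 = 0.5 L/s.
Equation of motion (constant flow): PIP = Vt/C + R·V̇ + PEEP.
Vt/C = PIP − R·V̇ − PEEP = 20 − 4.0 − 7 = 9.0 cmH2O.
Vt = C × 9.0 = 53.3 × 9.0 = 479.7 mL.

480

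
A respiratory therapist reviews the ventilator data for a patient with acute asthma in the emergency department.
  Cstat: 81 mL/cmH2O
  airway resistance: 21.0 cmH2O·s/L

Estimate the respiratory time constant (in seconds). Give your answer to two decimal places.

1.70

τ = R × C = 21.0 × 81 mL/cmH2O = 21.0 × 0.081 L/cmH2O = 1.701 s.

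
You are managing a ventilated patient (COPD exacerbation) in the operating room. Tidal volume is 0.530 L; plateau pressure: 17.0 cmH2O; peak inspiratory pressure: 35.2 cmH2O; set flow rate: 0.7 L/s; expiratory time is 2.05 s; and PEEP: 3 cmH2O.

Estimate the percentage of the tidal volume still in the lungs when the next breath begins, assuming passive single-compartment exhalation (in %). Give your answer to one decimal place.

R = (PIP − Pplat)/V̇ = (35.2 − 17.0) / 0.7 = 18.2/0.7 = 26.0 cmH2O·s/L.
C = Vt/(Pplat − PEEP) = 530.0 / (17.0 − 3) = 530.0/14.0 = 37.857 mL/cmH2O.
τ = R × C = 26.0 × 0.03786 L/cmH2O = 0.9844 s.
Fraction remaining at end-expiration = e^(−Te/τ) = e^(−2.05/0.9844) = 0.1246 → 12.46%.

12.5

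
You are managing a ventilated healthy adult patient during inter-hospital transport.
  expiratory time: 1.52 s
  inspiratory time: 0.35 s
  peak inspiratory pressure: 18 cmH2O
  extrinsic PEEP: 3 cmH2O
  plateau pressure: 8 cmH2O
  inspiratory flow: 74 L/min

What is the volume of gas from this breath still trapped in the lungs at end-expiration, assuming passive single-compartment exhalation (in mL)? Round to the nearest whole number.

49

Flow: 74 L/min ÷ 60 = 1.2333 L/s.
Vt = flow × Ti = 1.2333 L/s × 0.35 s × 1000 mL/L = 431.66 mL.
R = (PIP − Pplat)/V̇ = (18 − 8) / 1.2333 = 10.0/1.2333 = 8.108 cmH2O·s/L.
C = Vt/(Pplat − PEEP) = 431.66 / (8 − 3) = 431.66/5.0 = 86.332 mL/cmH2O.
τ = R × C = 8.108 × 0.08633 L/cmH2O = 0.7 s.
Fraction remaining = e^(−Te/τ) = e^(−1.52/0.7) = 0.114.
Trapped volume = 431.66 × 0.114 = 49.209 mL.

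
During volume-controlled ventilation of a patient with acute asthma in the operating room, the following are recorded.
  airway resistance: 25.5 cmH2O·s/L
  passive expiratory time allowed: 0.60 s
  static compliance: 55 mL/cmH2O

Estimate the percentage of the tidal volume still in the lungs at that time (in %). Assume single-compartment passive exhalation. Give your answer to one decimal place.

τ = R × C = 25.5 × 55 mL/cmH2O = 25.5 × 0.055 L/cmH2O = 1.403 s.
Passive exhalation: V(t)/V₀ = e^(−t/τ) = e^(−0.60/1.403) = 0.652.
Fraction remaining = 0.652 → 65.2%.

65.2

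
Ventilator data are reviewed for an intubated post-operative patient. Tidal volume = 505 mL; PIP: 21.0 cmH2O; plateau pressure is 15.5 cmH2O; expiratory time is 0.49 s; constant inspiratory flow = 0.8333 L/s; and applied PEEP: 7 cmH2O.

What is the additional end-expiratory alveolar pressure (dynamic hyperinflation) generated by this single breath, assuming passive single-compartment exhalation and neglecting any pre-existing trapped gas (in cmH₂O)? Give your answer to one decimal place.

2.4

R = (PIP − Pplat)/V̇ = (21.0 − 15.5) / 0.8333 = 5.5/0.8333 = 6.6 cmH2O·s/L.
C = Vt/(Pplat − PEEP) = 505.0 / (15.5 − 7) = 505.0/8.5 = 59.412 mL/cmH2O.
τ = R × C = 6.6 × 0.05941 L/cmH2O = 0.3921 s.
Fraction remaining = e^(−Te/τ) = e^(−0.49/0.3921) = 0.2866; trapped volume = 505.0 × 0.2866 = 144.73 mL.
Additional alveolar pressure from trapping ≈ V_trapped / C = 144.73 / 59.412 = 2.436 cmH2O.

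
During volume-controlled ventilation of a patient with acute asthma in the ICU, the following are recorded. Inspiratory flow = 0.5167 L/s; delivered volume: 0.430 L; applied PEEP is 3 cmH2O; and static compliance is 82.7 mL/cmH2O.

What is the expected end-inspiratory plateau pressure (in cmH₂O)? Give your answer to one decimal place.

8.2

Pplat = PEEP + Vt / Cstat = 3 + 430 / 82.7 = 3 + 5.2 = 8.2 cmH2O.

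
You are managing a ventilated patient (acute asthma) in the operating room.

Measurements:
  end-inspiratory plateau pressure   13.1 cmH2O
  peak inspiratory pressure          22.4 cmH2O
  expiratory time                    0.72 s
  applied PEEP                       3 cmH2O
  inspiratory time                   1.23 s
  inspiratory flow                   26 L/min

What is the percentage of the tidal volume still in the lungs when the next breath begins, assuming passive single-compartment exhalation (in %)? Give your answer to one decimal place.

Flow: 26 L/min ÷ 60 = 0.4333 L/s.
Vt = flow × Ti = 0.4333 L/s × 1.23 s × 1000 mL/L = 532.96 mL.
R = (PIP − Pplat)/V̇ = (22.4 − 13.1) / 0.4333 = 9.3/0.4333 = 21.463 cmH2O·s/L.
C = Vt/(Pplat − PEEP) = 532.96 / (13.1 − 3) = 532.96/10.1 = 52.768 mL/cmH2O.
τ = R × C = 21.463 × 0.05277 L/cmH2O = 1.133 s.
Fraction remaining at end-expiration = e^(−Te/τ) = e^(−0.72/1.133) = 0.5297 → 52.97%.

53.0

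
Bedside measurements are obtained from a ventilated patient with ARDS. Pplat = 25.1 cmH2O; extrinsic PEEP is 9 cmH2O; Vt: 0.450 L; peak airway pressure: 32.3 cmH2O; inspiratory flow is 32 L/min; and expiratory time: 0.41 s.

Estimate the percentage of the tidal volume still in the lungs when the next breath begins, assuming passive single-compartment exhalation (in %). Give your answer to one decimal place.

33.7

Flow: 32 L/min ÷ 60 = 0.5333 L/s.
R = (PIP − Pplat)/V̇ = (32.3 − 25.1) / 0.5333 = 7.2/0.5333 = 13.501 cmH2O·s/L.
C = Vt/(Pplat − PEEP) = 450.0 / (25.1 − 9) = 450.0/16.1 = 27.95 mL/cmH2O.
τ = R × C = 13.501 × 0.02795 L/cmH2O = 0.3774 s.
Fraction remaining at end-expiration = e^(−Te/τ) = e^(−0.41/0.3774) = 0.3374 → 33.74%.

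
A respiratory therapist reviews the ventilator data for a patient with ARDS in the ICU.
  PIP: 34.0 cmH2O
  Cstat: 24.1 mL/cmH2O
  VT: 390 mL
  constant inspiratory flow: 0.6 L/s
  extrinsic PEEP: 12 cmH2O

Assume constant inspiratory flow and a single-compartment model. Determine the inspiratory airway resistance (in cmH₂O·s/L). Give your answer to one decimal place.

9.7

Equation of motion (constant flow): PIP = Vt/C + R·V̇ + PEEP.
R·V̇ = PIP − Vt/C − PEEP = 34.0 − 390/24.1 − 12 = 34.0 − 16.183 − 12 = 5.817 cmH2O.
R = 5.817 / 0.6 = 9.695 cmH2O·s/L.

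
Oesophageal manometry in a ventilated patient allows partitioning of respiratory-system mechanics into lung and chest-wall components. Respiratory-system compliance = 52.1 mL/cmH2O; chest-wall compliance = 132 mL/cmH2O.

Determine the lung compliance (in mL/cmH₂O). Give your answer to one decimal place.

1/CL = 1/Crs − 1/Ccw.
1/CL = 1/52.1 − 1/132 = 0.01162.
CL = 86.059 mL/cmH2O.

86.1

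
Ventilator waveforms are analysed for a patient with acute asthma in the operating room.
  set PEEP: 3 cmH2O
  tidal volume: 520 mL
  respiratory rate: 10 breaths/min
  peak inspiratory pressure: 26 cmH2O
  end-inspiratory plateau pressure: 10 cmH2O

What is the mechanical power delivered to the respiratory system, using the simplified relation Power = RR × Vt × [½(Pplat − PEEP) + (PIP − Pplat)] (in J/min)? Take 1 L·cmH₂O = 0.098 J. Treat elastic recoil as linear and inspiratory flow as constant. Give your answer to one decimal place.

Per-breath work = Vt × [½(Pplat−PEEP) + (PIP−Pplat)] = 0.520 × [0.5×7.0 + 16.0] = 0.520 × 19.5 = 10.14 L·cmH2O.
Power = 10 × 10.14 = 101.4 L·cmH2O/min.
× 0.098 J/(L·cmH2O) → 9.937 J/min.

9.9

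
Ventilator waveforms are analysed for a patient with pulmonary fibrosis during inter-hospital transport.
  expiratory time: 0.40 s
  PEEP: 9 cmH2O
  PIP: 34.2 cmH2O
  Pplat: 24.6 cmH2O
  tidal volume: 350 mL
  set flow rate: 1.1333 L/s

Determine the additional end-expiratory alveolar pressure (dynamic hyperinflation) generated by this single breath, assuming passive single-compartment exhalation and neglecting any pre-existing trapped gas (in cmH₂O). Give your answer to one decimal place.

R = (PIP − Pplat)/V̇ = (34.2 − 24.6) / 1.1333 = 9.6/1.1333 = 8.471 cmH2O·s/L.
C = Vt/(Pplat − PEEP) = 350.0 / (24.6 − 9) = 350.0/15.6 = 22.436 mL/cmH2O.
τ = R × C = 8.471 × 0.02244 L/cmH2O = 0.1901 s.
Fraction remaining = e^(−Te/τ) = e^(−0.40/0.1901) = 0.1219; trapped volume = 350.0 × 0.1219 = 42.665 mL.
Additional alveolar pressure from trapping ≈ V_trapped / C = 42.665 / 22.436 = 1.902 cmH2O.

1.9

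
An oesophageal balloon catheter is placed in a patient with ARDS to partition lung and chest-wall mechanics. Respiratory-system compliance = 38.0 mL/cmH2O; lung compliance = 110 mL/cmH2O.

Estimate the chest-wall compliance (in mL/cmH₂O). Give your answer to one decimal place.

1/Ccw = 1/Crs − 1/CL.
1/Ccw = 1/38.0 − 1/110 = 0.01722.
Ccw = 58.072 mL/cmH2O.

58.1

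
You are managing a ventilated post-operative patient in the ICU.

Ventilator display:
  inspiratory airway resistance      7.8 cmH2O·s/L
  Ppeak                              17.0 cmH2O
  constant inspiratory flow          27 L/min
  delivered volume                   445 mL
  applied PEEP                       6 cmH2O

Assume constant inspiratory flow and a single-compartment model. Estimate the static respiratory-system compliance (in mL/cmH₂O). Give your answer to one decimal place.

59.4

Flow: 27 L/min ÷ 60 = 0.45 L/s.
Equation of motion (constant flow): PIP = Vt/C + R·V̇ + PEEP.
Vt/C = PIP − R·V̇ − PEEP = 17.0 − 7.8×0.45 − 6 = 17.0 − 3.51 − 6 = 7.49 cmH2O.
C = Vt / 7.49 = 445 / 7.49 = 59.413 mL/cmH2O.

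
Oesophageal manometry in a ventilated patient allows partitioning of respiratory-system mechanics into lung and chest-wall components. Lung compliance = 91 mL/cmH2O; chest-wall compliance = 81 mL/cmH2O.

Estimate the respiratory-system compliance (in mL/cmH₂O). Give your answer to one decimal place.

Lung and chest wall are elastances in series: 1/Crs = 1/CL + 1/Ccw.
1/Crs = 1/91 + 1/81 = 0.02333.
Crs = 42.863 mL/cmH2O.

42.9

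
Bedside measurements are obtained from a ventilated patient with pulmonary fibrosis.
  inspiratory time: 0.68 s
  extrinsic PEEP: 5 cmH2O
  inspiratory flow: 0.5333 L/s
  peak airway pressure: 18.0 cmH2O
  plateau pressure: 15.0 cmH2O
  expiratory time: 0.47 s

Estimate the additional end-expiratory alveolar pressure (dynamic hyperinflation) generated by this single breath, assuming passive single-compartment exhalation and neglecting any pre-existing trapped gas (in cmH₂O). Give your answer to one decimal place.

Vt = flow × Ti = 0.5333 L/s × 0.68 s × 1000 mL/L = 362.64 mL.
R = (PIP − Pplat)/V̇ = (18.0 − 15.0) / 0.5333 = 3.0/0.5333 = 5.625 cmH2O·s/L.
C = Vt/(Pplat − PEEP) = 362.64 / (15.0 − 5) = 362.64/10.0 = 36.264 mL/cmH2O.
τ = R × C = 5.625 × 0.03626 L/cmH2O = 0.204 s.
Fraction remaining = e^(−Te/τ) = e^(−0.47/0.204) = 0.09987; trapped volume = 362.64 × 0.09987 = 36.217 mL.
Additional alveolar pressure from trapping ≈ V_trapped / C = 36.217 / 36.264 = 0.9987 cmH2O.

1.0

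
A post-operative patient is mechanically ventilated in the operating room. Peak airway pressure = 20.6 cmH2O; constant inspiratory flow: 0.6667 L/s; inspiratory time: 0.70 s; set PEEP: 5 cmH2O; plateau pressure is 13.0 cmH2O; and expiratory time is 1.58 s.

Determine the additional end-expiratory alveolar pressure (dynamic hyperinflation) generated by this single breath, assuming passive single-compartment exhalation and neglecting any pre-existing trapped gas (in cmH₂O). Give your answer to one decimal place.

0.7

Vt = flow × Ti = 0.6667 L/s × 0.70 s × 1000 mL/L = 466.69 mL.
R = (PIP − Pplat)/V̇ = (20.6 − 13.0) / 0.6667 = 7.6/0.6667 = 11.399 cmH2O·s/L.
C = Vt/(Pplat − PEEP) = 466.69 / (13.0 − 5) = 466.69/8.0 = 58.336 mL/cmH2O.
τ = R × C = 11.399 × 0.05834 L/cmH2O = 0.665 s.
Fraction remaining = e^(−Te/τ) = e^(−1.58/0.665) = 0.09293; trapped volume = 466.69 × 0.09293 = 43.37 mL.
Additional alveolar pressure from trapping ≈ V_trapped / C = 43.37 / 58.336 = 0.7435 cmH2O.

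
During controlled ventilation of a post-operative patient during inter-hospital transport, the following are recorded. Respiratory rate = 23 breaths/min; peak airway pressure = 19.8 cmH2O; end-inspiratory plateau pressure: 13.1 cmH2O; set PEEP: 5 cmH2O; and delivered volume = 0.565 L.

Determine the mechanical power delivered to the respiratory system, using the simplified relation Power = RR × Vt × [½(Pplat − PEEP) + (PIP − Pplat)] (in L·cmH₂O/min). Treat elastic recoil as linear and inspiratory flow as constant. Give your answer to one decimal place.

139.7

Per-breath work = Vt × [½(Pplat−PEEP) + (PIP−Pplat)] = 0.565 × [0.5×8.1 + 6.7] = 0.565 × 10.75 = 6.074 L·cmH2O.
Power = 23 × 6.074 = 139.7 L·cmH2O/min.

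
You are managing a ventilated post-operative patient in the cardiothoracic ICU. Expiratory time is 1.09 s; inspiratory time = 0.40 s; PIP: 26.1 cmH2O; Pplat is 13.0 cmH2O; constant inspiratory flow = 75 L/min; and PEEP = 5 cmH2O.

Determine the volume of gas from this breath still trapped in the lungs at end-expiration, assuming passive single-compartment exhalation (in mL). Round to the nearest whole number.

95

Flow: 75 L/min ÷ 60 = 1.25 L/s.
Vt = flow × Ti = 1.25 L/s × 0.40 s × 1000 mL/L = 500.0 mL.
R = (PIP − Pplat)/V̇ = (26.1 − 13.0) / 1.25 = 13.1/1.25 = 10.48 cmH2O·s/L.
C = Vt/(Pplat − PEEP) = 500.0 / (13.0 − 5) = 500.0/8.0 = 62.5 mL/cmH2O.
τ = R × C = 10.48 × 0.0625 L/cmH2O = 0.655 s.
Fraction remaining = e^(−Te/τ) = e^(−1.09/0.655) = 0.1894.
Trapped volume = 500.0 × 0.1894 = 94.7 mL.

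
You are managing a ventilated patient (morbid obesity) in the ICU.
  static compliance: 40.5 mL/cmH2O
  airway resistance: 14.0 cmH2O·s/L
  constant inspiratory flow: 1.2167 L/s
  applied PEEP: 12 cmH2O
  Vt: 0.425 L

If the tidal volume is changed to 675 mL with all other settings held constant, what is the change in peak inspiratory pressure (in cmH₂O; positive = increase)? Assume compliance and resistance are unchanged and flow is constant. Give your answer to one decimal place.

PIP = Vt/C + R·V̇ + PEEP (constant-flow equation of motion).
Only the elastic term changes: ΔPIP = ΔVt / C = (675 − 425) / 40.5 = 6.173 cmH2O.

6.2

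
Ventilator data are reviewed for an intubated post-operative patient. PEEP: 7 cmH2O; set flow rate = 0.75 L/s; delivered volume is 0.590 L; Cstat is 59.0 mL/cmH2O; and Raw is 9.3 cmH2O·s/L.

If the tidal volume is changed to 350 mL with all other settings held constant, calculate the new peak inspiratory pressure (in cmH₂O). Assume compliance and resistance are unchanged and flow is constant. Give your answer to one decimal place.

PIP = Vt/C + R·V̇ + PEEP (constant-flow equation of motion).
Only the elastic term changes: ΔPIP = ΔVt / C = (350 − 590) / 59.0 = -4.068 cmH2O.
Original PIP = 590/59.0 + 9.3×0.75 + 7 = 23.975 cmH2O; new PIP = 23.975 + (-4.068) = 19.907 cmH2O.

19.9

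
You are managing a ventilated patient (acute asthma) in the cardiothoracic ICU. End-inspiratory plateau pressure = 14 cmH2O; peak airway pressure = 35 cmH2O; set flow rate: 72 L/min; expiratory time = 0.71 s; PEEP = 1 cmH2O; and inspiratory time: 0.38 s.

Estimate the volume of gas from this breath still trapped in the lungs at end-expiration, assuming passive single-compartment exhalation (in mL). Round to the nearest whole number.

143

Flow: 72 L/min ÷ 60 = 1.2 L/s.
Vt = flow × Ti = 1.2 L/s × 0.38 s × 1000 mL/L = 456.0 mL.
R = (PIP − Pplat)/V̇ = (35 − 14) / 1.2 = 21.0/1.2 = 17.5 cmH2O·s/L.
C = Vt/(Pplat − PEEP) = 456.0 / (14 − 1) = 456.0/13.0 = 35.077 mL/cmH2O.
τ = R × C = 17.5 × 0.03508 L/cmH2O = 0.6139 s.
Fraction remaining = e^(−Te/τ) = e^(−0.71/0.6139) = 0.3146.
Trapped volume = 456.0 × 0.3146 = 143.46 mL.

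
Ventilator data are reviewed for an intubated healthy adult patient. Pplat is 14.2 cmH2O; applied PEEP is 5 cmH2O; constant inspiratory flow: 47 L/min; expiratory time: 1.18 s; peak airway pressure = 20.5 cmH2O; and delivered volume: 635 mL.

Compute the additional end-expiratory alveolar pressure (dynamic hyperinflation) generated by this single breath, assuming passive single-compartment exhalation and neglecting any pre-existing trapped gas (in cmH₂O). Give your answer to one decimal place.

1.1

Flow: 47 L/min ÷ 60 = 0.7833 L/s.
R = (PIP − Pplat)/V̇ = (20.5 − 14.2) / 0.7833 = 6.3/0.7833 = 8.043 cmH2O·s/L.
C = Vt/(Pplat − PEEP) = 635.0 / (14.2 − 5) = 635.0/9.2 = 69.022 mL/cmH2O.
τ = R × C = 8.043 × 0.06902 L/cmH2O = 0.5551 s.
Fraction remaining = e^(−Te/τ) = e^(−1.18/0.5551) = 0.1193; trapped volume = 635.0 × 0.1193 = 75.756 mL.
Additional alveolar pressure from trapping ≈ V_trapped / C = 75.756 / 69.022 = 1.098 cmH2O.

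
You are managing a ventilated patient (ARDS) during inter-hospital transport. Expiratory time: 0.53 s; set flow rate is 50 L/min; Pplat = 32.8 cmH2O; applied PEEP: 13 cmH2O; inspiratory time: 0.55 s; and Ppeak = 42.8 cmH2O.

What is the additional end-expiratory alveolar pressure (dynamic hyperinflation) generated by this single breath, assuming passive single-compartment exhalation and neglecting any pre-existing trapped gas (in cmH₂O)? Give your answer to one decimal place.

Flow: 50 L/min ÷ 60 = 0.8333 L/s.
Vt = flow × Ti = 0.8333 L/s × 0.55 s × 1000 mL/L = 458.32 mL.
R = (PIP − Pplat)/V̇ = (42.8 − 32.8) / 0.8333 = 10.0/0.8333 = 12.0 cmH2O·s/L.
C = Vt/(Pplat − PEEP) = 458.32 / (32.8 − 13) = 458.32/19.8 = 23.147 mL/cmH2O.
τ = R × C = 12.0 × 0.02315 L/cmH2O = 0.2778 s.
Fraction remaining = e^(−Te/τ) = e^(−0.53/0.2778) = 0.1484; trapped volume = 458.32 × 0.1484 = 68.015 mL.
Additional alveolar pressure from trapping ≈ V_trapped / C = 68.015 / 23.147 = 2.938 cmH2O.

2.9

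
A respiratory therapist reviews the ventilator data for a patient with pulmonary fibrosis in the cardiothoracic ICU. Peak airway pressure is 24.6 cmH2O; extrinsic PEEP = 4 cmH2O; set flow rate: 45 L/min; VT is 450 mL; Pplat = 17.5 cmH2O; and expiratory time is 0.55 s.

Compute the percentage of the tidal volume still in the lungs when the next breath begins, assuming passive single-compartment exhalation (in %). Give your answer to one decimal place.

Flow: 45 L/min ÷ 60 = 0.75 L/s.
R = (PIP − Pplat)/V̇ = (24.6 − 17.5) / 0.75 = 7.1/0.75 = 9.467 cmH2O·s/L.
C = Vt/(Pplat − PEEP) = 450.0 / (17.5 − 4) = 450.0/13.5 = 33.333 mL/cmH2O.
τ = R × C = 9.467 × 0.03333 L/cmH2O = 0.3155 s.
Fraction remaining at end-expiration = e^(−Te/τ) = e^(−0.55/0.3155) = 0.1749 → 17.49%.

17.5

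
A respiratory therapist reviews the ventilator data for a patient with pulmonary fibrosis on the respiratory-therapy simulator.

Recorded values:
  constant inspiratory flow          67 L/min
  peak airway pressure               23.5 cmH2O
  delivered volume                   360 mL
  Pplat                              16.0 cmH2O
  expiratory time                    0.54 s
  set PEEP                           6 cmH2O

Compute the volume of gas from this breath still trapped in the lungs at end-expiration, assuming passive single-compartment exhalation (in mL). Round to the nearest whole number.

Flow: 67 L/min ÷ 60 = 1.1167 L/s.
R = (PIP − Pplat)/V̇ = (23.5 − 16.0) / 1.1167 = 7.5/1.1167 = 6.716 cmH2O·s/L.
C = Vt/(Pplat − PEEP) = 360.0 / (16.0 − 6) = 360.0/10.0 = 36.0 mL/cmH2O.
τ = R × C = 6.716 × 0.036 L/cmH2O = 0.2418 s.
Fraction remaining = e^(−Te/τ) = e^(−0.54/0.2418) = 0.1072.
Trapped volume = 360.0 × 0.1072 = 38.592 mL.

39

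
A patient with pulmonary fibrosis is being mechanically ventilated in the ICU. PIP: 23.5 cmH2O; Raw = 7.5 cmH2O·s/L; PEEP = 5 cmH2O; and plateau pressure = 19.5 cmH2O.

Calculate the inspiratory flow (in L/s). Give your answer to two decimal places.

flow = (PIP − Pplat) / Raw = 4.0 / 7.5 = 0.5333 L/s.

0.53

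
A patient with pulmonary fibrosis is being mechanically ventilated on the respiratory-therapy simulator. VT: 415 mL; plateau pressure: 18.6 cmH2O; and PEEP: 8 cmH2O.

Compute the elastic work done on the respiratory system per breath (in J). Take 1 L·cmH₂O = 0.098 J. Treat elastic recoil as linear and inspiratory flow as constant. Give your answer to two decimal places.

0.22

Elastic work ≈ ½ × (Pplat − PEEP) × Vt = 0.5 × (18.6 − 8) × 0.415 L = 0.5 × 10.6 × 0.415 = 2.2 L·cmH2O.
× 0.098 J/(L·cmH2O) → 0.2156 J.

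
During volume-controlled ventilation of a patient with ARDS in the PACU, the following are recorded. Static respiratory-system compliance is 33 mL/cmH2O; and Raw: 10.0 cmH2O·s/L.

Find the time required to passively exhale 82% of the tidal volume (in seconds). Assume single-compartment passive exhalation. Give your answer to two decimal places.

τ = R × C = 10.0 × 33 mL/cmH2O = 10.0 × 0.033 L/cmH2O = 0.33 s.
Exhaled fraction f = 1 − e^(−t/τ) → t = −τ·ln(1 − f) = −0.33·ln(0.18) = 0.5659 s.

0.57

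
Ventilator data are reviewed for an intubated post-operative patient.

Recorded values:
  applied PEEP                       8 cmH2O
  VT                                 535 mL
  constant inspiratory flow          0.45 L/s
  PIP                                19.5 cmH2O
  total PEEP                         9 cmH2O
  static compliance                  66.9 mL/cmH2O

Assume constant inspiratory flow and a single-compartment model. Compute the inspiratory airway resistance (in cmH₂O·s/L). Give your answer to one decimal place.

Total PEEP = 9 cmH2O (set 8 + intrinsic 1); this is the baseline alveolar pressure.
Equation of motion (constant flow): PIP = Vt/C + R·V̇ + PEEP.
R·V̇ = PIP − Vt/C − PEEP = 19.5 − 535/66.9 − 9 = 19.5 − 7.997 − 9 = 2.503 cmH2O.
R = 2.503 / 0.45 = 5.562 cmH2O·s/L.

5.6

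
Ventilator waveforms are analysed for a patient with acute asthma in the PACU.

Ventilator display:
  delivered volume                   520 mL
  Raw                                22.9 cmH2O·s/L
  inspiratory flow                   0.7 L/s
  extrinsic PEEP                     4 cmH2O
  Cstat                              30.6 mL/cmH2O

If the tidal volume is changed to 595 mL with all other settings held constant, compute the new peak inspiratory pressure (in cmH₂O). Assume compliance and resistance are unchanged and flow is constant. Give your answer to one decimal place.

39.5

PIP = Vt/C + R·V̇ + PEEP (constant-flow equation of motion).
Only the elastic term changes: ΔPIP = ΔVt / C = (595 − 520) / 30.6 = 2.451 cmH2O.
Original PIP = 520/30.6 + 22.9×0.7 + 4 = 37.023 cmH2O; new PIP = 37.023 + (2.451) = 39.474 cmH2O.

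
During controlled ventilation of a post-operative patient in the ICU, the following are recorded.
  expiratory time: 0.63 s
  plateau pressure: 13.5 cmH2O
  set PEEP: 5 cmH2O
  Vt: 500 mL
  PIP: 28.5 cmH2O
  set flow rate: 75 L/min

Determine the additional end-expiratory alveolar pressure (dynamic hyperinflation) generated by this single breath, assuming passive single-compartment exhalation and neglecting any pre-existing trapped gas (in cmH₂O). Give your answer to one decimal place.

3.5

Flow: 75 L/min ÷ 60 = 1.25 L/s.
R = (PIP − Pplat)/V̇ = (28.5 − 13.5) / 1.25 = 15.0/1.25 = 12.0 cmH2O·s/L.
C = Vt/(Pplat − PEEP) = 500.0 / (13.5 − 5) = 500.0/8.5 = 58.824 mL/cmH2O.
τ = R × C = 12.0 × 0.05882 L/cmH2O = 0.7058 s.
Fraction remaining = e^(−Te/τ) = e^(−0.63/0.7058) = 0.4096; trapped volume = 500.0 × 0.4096 = 204.8 mL.
Additional alveolar pressure from trapping ≈ V_trapped / C = 204.8 / 58.824 = 3.482 cmH2O.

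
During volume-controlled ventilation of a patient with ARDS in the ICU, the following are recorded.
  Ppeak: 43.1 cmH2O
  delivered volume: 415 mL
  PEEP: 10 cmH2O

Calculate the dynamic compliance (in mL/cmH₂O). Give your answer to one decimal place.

Dynamic compliance = Vt / (PIP − PEEP) = 415 / (43.1 − 10) = 415 / 33.1 = 12.538 mL/cmH2O.

12.5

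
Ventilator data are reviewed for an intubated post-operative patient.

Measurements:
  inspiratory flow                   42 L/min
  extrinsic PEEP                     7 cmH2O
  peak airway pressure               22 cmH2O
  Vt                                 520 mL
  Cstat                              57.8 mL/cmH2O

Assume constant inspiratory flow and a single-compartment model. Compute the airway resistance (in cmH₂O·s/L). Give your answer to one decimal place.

8.6

Flow: 42 L/min ÷ 60 = 0.7 L/s.
Equation of motion (constant flow): PIP = Vt/C + R·V̇ + PEEP.
R·V̇ = PIP − Vt/C − PEEP = 22 − 520/57.8 − 7 = 22 − 8.997 − 7 = 6.003 cmH2O.
R = 6.003 / 0.7 = 8.576 cmH2O·s/L.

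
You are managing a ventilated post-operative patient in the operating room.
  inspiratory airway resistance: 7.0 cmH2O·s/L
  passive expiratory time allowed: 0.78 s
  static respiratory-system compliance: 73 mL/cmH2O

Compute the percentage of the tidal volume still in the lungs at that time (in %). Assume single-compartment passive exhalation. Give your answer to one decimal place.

21.7

τ = R × C = 7.0 × 73 mL/cmH2O = 7.0 × 0.073 L/cmH2O = 0.511 s.
Passive exhalation: V(t)/V₀ = e^(−t/τ) = e^(−0.78/0.511) = 0.2173.
Fraction remaining = 0.2173 → 21.73%.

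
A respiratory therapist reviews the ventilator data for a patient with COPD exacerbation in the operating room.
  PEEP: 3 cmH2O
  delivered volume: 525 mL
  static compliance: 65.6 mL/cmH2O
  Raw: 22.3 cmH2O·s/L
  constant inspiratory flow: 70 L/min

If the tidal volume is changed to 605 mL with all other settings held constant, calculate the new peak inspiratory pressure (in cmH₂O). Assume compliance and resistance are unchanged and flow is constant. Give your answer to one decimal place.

Flow: 70 L/min ÷ 60 = 1.1667 L/s.
PIP = Vt/C + R·V̇ + PEEP (constant-flow equation of motion).
Only the elastic term changes: ΔPIP = ΔVt / C = (605 − 525) / 65.6 = 1.22 cmH2O.
Original PIP = 525/65.6 + 22.3×1.1667 + 3 = 37.02 cmH2O; new PIP = 37.02 + (1.22) = 38.24 cmH2O.

38.2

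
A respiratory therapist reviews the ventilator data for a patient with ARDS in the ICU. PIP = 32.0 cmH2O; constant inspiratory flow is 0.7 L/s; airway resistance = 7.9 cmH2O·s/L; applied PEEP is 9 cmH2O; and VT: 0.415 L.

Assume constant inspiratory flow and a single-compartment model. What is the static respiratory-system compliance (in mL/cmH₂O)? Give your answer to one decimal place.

23.8

Equation of motion (constant flow): PIP = Vt/C + R·V̇ + PEEP.
Vt/C = PIP − R·V̇ − PEEP = 32.0 − 7.9×0.7 − 9 = 32.0 − 5.53 − 9 = 17.47 cmH2O.
C = Vt / 17.47 = 415 / 17.47 = 23.755 mL/cmH2O.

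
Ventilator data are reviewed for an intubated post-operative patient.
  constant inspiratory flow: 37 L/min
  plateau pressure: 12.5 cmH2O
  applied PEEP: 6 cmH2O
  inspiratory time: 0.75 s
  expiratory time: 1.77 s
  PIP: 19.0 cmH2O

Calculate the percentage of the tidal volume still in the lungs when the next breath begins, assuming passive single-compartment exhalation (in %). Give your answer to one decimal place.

9.4

Flow: 37 L/min ÷ 60 = 0.6167 L/s.
Vt = flow × Ti = 0.6167 L/s × 0.75 s × 1000 mL/L = 462.53 mL.
R = (PIP − Pplat)/V̇ = (19.0 − 12.5) / 0.6167 = 6.5/0.6167 = 10.54 cmH2O·s/L.
C = Vt/(Pplat − PEEP) = 462.53 / (12.5 − 6) = 462.53/6.5 = 71.158 mL/cmH2O.
τ = R × C = 10.54 × 0.07116 L/cmH2O = 0.75 s.
Fraction remaining at end-expiration = e^(−Te/τ) = e^(−1.77/0.75) = 0.09442 → 9.442%.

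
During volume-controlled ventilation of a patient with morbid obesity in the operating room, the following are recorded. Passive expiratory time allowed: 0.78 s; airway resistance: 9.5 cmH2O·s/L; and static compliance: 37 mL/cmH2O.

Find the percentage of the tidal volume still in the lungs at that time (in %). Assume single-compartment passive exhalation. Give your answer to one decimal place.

10.9

τ = R × C = 9.5 × 37 mL/cmH2O = 9.5 × 0.037 L/cmH2O = 0.3515 s.
Passive exhalation: V(t)/V₀ = e^(−t/τ) = e^(−0.78/0.3515) = 0.1087.
Fraction remaining = 0.1087 → 10.87%.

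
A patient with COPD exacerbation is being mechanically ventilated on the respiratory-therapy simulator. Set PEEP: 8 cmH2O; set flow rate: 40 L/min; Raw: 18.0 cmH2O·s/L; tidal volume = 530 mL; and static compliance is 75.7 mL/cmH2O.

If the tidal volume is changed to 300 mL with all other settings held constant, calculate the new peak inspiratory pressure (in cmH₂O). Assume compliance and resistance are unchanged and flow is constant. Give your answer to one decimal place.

Flow: 40 L/min ÷ 60 = 0.6667 L/s.
PIP = Vt/C + R·V̇ + PEEP (constant-flow equation of motion).
Only the elastic term changes: ΔPIP = ΔVt / C = (300 − 530) / 75.7 = -3.038 cmH2O.
Original PIP = 530/75.7 + 18.0×0.6667 + 8 = 27.002 cmH2O; new PIP = 27.002 + (-3.038) = 23.964 cmH2O.

24.0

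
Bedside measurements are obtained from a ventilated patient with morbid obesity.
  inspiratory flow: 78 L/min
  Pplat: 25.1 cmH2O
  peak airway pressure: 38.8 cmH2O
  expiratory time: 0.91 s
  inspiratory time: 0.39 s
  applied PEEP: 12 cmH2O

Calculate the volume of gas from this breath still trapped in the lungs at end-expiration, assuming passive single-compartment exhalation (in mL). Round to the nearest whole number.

Flow: 78 L/min ÷ 60 = 1.3 L/s.
Vt = flow × Ti = 1.3 L/s × 0.39 s × 1000 mL/L = 507.0 mL.
R = (PIP − Pplat)/V̇ = (38.8 − 25.1) / 1.3 = 13.7/1.3 = 10.538 cmH2O·s/L.
C = Vt/(Pplat − PEEP) = 507.0 / (25.1 − 12) = 507.0/13.1 = 38.702 mL/cmH2O.
τ = R × C = 10.538 × 0.0387 L/cmH2O = 0.4078 s.
Fraction remaining = e^(−Te/τ) = e^(−0.91/0.4078) = 0.1074.
Trapped volume = 507.0 × 0.1074 = 54.452 mL.

54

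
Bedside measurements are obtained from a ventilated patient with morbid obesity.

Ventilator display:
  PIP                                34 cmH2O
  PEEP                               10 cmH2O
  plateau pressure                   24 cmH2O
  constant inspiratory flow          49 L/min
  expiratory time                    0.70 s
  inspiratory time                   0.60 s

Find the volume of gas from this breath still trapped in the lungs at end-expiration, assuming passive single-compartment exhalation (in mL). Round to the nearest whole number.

96

Flow: 49 L/min ÷ 60 = 0.8167 L/s.
Vt = flow × Ti = 0.8167 L/s × 0.60 s × 1000 mL/L = 490.02 mL.
R = (PIP − Pplat)/V̇ = (34 − 24) / 0.8167 = 10.0/0.8167 = 12.244 cmH2O·s/L.
C = Vt/(Pplat − PEEP) = 490.02 / (24 − 10) = 490.02/14.0 = 35.001 mL/cmH2O.
τ = R × C = 12.244 × 0.035 L/cmH2O = 0.4285 s.
Fraction remaining = e^(−Te/τ) = e^(−0.70/0.4285) = 0.1952.
Trapped volume = 490.02 × 0.1952 = 95.652 mL.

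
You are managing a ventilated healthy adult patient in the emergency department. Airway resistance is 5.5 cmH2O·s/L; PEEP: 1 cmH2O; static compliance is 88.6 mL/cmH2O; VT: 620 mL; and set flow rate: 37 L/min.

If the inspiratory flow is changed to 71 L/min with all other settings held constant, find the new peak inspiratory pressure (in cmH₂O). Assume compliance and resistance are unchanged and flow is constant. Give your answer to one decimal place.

Flow: 37 L/min ÷ 60 = 0.6167 L/s.
New flow: 71 L/min ÷ 60 = 1.1833 L/s.
PIP = Vt/C + R·V̇ + PEEP (constant-flow equation of motion).
Only the resistive term changes: ΔPIP = R × ΔV̇ = 5.5 × (1.1833 − 0.6167) = 5.5 × 0.5666 = 3.116 cmH2O.
Original PIP = 620/88.6 + 5.5×0.6167 + 1 = 11.39 cmH2O; new PIP = 11.39 + (3.116) = 14.506 cmH2O.

14.5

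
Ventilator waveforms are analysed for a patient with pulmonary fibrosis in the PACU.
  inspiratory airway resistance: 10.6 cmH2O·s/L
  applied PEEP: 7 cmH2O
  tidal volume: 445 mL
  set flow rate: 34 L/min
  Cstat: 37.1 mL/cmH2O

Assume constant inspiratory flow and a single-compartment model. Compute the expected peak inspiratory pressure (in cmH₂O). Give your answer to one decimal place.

Flow: 34 L/min ÷ 60 = 0.5667 L/s.
Equation of motion (constant flow): PIP = Vt/C + R·V̇ + PEEP.
PIP = 445/37.1 + 10.6×0.5667 + 7 = 11.995 + 6.007 + 7 = 25.002 cmH2O.

25.0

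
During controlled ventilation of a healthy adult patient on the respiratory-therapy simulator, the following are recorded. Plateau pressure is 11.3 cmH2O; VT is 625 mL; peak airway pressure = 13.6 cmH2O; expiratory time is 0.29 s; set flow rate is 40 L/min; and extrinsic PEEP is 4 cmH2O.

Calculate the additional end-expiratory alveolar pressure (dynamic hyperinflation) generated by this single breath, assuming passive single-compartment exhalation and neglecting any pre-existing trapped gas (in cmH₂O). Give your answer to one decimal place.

2.7

Flow: 40 L/min ÷ 60 = 0.6667 L/s.
R = (PIP − Pplat)/V̇ = (13.6 − 11.3) / 0.6667 = 2.3/0.6667 = 3.45 cmH2O·s/L.
C = Vt/(Pplat − PEEP) = 625.0 / (11.3 − 4) = 625.0/7.3 = 85.616 mL/cmH2O.
τ = R × C = 3.45 × 0.08562 L/cmH2O = 0.2954 s.
Fraction remaining = e^(−Te/τ) = e^(−0.29/0.2954) = 0.3747; trapped volume = 625.0 × 0.3747 = 234.19 mL.
Additional alveolar pressure from trapping ≈ V_trapped / C = 234.19 / 85.616 = 2.735 cmH2O.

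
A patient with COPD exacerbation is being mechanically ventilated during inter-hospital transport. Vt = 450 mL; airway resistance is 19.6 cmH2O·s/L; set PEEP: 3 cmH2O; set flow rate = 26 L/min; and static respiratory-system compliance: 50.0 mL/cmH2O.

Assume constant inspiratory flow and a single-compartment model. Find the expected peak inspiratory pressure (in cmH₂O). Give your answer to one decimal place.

Flow: 26 L/min ÷ 60 = 0.4333 L/s.
Equation of motion (constant flow): PIP = Vt/C + R·V̇ + PEEP.
PIP = 450/50.0 + 19.6×0.4333 + 3 = 9.0 + 8.493 + 3 = 20.493 cmH2O.

20.5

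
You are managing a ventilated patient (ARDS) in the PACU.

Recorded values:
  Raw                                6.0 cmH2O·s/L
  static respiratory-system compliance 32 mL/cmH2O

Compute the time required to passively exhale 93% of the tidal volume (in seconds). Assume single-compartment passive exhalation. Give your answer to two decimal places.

τ = R × C = 6.0 × 32 mL/cmH2O = 6.0 × 0.032 L/cmH2O = 0.192 s.
Exhaled fraction f = 1 − e^(−t/τ) → t = −τ·ln(1 − f) = −0.192·ln(0.07) = 0.5106 s.

0.51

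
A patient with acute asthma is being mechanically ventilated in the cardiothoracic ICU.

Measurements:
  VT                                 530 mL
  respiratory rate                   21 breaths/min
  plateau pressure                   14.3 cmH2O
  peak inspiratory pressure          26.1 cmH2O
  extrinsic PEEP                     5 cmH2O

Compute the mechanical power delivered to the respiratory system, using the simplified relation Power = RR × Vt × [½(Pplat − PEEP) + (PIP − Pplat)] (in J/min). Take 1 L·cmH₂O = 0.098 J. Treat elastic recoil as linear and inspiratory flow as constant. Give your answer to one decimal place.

Per-breath work = Vt × [½(Pplat−PEEP) + (PIP−Pplat)] = 0.530 × [0.5×9.3 + 11.8] = 0.530 × 16.45 = 8.719 L·cmH2O.
Power = 21 × 8.719 = 183.1 L·cmH2O/min.
× 0.098 J/(L·cmH2O) → 17.944 J/min.

17.9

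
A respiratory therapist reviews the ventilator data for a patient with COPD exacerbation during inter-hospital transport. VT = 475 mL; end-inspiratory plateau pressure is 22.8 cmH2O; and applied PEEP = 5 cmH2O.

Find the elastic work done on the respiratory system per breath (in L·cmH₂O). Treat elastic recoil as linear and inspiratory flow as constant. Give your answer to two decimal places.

4.23

Elastic work ≈ ½ × (Pplat − PEEP) × Vt = 0.5 × (22.8 − 5) × 0.475 L = 0.5 × 17.8 × 0.475 = 4.228 L·cmH2O.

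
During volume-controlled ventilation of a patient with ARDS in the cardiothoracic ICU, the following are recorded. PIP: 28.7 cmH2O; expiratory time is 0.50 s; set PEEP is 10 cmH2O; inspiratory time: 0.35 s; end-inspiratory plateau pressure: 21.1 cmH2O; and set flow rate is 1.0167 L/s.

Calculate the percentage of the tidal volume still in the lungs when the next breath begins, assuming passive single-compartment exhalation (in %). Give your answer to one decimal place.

Vt = flow × Ti = 1.0167 L/s × 0.35 s × 1000 mL/L = 355.85 mL.
R = (PIP − Pplat)/V̇ = (28.7 − 21.1) / 1.0167 = 7.6/1.0167 = 7.475 cmH2O·s/L.
C = Vt/(Pplat − PEEP) = 355.85 / (21.1 − 10) = 355.85/11.1 = 32.059 mL/cmH2O.
τ = R × C = 7.475 × 0.03206 L/cmH2O = 0.2396 s.
Fraction remaining at end-expiration = e^(−Te/τ) = e^(−0.50/0.2396) = 0.1241 → 12.41%.

12.4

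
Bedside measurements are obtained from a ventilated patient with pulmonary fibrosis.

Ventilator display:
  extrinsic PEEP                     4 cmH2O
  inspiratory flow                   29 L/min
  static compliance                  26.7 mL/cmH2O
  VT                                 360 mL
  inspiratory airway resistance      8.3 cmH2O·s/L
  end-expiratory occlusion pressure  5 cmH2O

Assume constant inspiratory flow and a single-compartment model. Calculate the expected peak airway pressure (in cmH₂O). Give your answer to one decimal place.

22.5

Flow: 29 L/min ÷ 60 = 0.4833 L/s.
Total PEEP = 5 cmH2O (set 4 + intrinsic 1); this is the baseline alveolar pressure.
Equation of motion (constant flow): PIP = Vt/C + R·V̇ + PEEP.
PIP = 360/26.7 + 8.3×0.4833 + 5 = 13.483 + 4.011 + 5 = 22.494 cmH2O.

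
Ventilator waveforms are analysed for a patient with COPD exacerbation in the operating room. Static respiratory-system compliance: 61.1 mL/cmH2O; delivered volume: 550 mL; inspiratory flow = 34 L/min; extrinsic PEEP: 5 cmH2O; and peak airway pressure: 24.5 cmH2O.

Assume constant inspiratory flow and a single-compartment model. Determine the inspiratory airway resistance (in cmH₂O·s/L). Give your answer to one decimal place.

Flow: 34 L/min ÷ 60 = 0.5667 L/s.
Equation of motion (constant flow): PIP = Vt/C + R·V̇ + PEEP.
R·V̇ = PIP − Vt/C − PEEP = 24.5 − 550/61.1 − 5 = 24.5 − 9.002 − 5 = 10.498 cmH2O.
R = 10.498 / 0.5667 = 18.525 cmH2O·s/L.

18.5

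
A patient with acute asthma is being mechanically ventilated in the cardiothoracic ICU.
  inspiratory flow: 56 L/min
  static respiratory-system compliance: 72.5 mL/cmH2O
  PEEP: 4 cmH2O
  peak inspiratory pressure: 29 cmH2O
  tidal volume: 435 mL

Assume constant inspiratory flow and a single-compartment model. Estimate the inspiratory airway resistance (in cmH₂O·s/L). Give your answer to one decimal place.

20.4

Flow: 56 L/min ÷ 60 = 0.9333 L/s.
Equation of motion (constant flow): PIP = Vt/C + R·V̇ + PEEP.
R·V̇ = PIP − Vt/C − PEEP = 29 − 435/72.5 − 4 = 29 − 6.0 − 4 = 19.0 cmH2O.
R = 19.0 / 0.9333 = 20.358 cmH2O·s/L.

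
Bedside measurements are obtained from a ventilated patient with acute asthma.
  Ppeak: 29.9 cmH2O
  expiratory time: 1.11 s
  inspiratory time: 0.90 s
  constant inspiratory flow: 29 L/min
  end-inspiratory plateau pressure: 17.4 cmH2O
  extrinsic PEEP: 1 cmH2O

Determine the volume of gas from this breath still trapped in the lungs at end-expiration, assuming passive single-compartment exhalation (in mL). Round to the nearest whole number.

86

Flow: 29 L/min ÷ 60 = 0.4833 L/s.
Vt = flow × Ti = 0.4833 L/s × 0.90 s × 1000 mL/L = 434.97 mL.
R = (PIP − Pplat)/V̇ = (29.9 − 17.4) / 0.4833 = 12.5/0.4833 = 25.864 cmH2O·s/L.
C = Vt/(Pplat − PEEP) = 434.97 / (17.4 − 1) = 434.97/16.4 = 26.523 mL/cmH2O.
τ = R × C = 25.864 × 0.02652 L/cmH2O = 0.6859 s.
Fraction remaining = e^(−Te/τ) = e^(−1.11/0.6859) = 0.1982.
Trapped volume = 434.97 × 0.1982 = 86.211 mL.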